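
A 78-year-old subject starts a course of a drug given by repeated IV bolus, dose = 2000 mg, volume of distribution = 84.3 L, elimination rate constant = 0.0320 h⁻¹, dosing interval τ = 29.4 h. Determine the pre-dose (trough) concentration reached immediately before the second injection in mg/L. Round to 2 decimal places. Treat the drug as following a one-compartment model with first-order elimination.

9.26 mg/L

C₀ per dose = Dose / Vd = 2000 / 84.3 = 23.72 mg/L
Fraction remaining after one interval: r = e^(−kτ) = e^(−0.03200 × 29.4) = 0.3903
Before dose 2, 1 dose has been given (aged 1τ).
C_trough = C₀ × r = 23.72 × 0.3903 = 9.258 mg/L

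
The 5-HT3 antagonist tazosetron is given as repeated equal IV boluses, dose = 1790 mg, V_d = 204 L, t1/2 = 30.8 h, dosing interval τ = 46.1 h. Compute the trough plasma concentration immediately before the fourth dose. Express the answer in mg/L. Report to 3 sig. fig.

C₀ per dose = Dose / Vd = 1790 / 204 = 8.775 mg/L
k = ln2 / t½ = 0.693147 / 30.8 = 0.02250 h⁻¹
Fraction remaining after one interval: r = e^(−kτ) = e^(−0.02250 × 46.1) = 0.3544
Before dose 4, 3 doses have been given (aged 1τ, 2τ, 3τ).
C_trough = C₀ × (r + r² + … + r^3) = C₀ × r(1−r^3)/(1−r)
        = 8.775 × 0.3544 × (1 − 0.04451) / (1 − 0.3544) = 4.603 mg/L

4.60 mg/L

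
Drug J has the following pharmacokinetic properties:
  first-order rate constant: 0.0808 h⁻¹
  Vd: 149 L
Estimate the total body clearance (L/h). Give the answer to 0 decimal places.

CL = k × Vd = 0.0808 × 149 = 12.04 L/h

12 L/h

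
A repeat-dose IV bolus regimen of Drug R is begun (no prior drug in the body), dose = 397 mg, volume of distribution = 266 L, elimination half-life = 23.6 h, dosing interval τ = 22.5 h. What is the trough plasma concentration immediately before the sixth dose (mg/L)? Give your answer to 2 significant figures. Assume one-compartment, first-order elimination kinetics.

C₀ per dose = Dose / Vd = 397 / 266 = 1.492 mg/L
k = ln2 / t½ = 0.693147 / 23.6 = 0.02937 h⁻¹
Fraction remaining after one interval: r = e^(−kτ) = e^(−0.02937 × 22.5) = 0.5164
Before dose 6, 5 doses have been given (aged 1τ, 2τ, 3τ, 4τ, 5τ).
C_trough = C₀ × (r + r² + … + r^5) = C₀ × r(1−r^5)/(1−r)
        = 1.492 × 0.5164 × (1 − 0.03672) / (1 − 0.5164) = 1.535 mg/L

1.5 mg/L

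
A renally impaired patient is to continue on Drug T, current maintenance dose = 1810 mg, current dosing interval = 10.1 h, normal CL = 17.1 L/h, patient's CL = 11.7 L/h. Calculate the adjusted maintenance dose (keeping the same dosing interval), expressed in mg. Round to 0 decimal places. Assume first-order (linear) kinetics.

1238 mg

To keep the same average steady-state level, dosing rate must scale with clearance.
CL ratio = 11.7 / 17.1 = 0.6842
New dose (same interval) = 1810 × 0.6842 = 1238 mg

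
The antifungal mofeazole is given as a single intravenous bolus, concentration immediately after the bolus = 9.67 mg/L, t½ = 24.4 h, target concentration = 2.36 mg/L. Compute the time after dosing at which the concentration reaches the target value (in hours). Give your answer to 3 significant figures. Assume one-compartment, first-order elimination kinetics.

k = ln2 / t½ = 0.693147 / 24.4 = 0.02841 h⁻¹
t = ln(C₀ / C) / k = ln(9.670 / 2.36) / 0.02841
  = ln(4.097) / 0.02841 = 1.410 / 0.02841 = 49.63 h

49.6 h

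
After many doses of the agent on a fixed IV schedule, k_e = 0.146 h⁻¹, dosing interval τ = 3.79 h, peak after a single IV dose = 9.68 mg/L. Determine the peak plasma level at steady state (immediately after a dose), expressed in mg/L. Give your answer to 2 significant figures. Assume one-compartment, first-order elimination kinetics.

23 mg/L

e^(−kτ) = e^(−0.1460 × 3.79) = 0.5750
Accumulation ratio R = 1 / (1 − e^(−kτ)) = 1 / (1 − 0.5750) = 2.353
Steady-state peak = C₀ × R = 9.68 × 2.353 = 22.78 mg/L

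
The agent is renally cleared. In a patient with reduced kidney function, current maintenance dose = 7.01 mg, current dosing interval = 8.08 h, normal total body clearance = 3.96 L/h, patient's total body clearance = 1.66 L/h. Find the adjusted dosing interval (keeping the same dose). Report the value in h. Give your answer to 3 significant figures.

To keep the same average steady-state level, dosing rate must scale with clearance.
CL ratio = 1.66 / 3.96 = 0.4192
New interval (same dose) = 8.08 / 0.4192 = 19.27 h

19.3 h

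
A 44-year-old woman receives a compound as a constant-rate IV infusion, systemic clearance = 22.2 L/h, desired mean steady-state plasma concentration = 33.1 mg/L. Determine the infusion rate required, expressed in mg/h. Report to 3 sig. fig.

At steady state, infusion rate R₀ = Css × CL = 33.1 × 22.20 = 734.8 mg/h

735 mg/h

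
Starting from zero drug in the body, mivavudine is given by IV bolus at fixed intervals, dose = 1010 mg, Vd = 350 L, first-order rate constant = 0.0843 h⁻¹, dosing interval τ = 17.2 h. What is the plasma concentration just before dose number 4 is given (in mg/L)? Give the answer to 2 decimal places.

0.87 mg/L

C₀ per dose = Dose / Vd = 1010 / 350 = 2.886 mg/L
Fraction remaining after one interval: r = e^(−kτ) = e^(−0.08430 × 17.2) = 0.2346
Before dose 4, 3 doses have been given (aged 1τ, 2τ, 3τ).
C_trough = C₀ × (r + r² + … + r^3) = C₀ × r(1−r^3)/(1−r)
        = 2.886 × 0.2346 × (1 − 0.01291) / (1 − 0.2346) = 0.8732 mg/L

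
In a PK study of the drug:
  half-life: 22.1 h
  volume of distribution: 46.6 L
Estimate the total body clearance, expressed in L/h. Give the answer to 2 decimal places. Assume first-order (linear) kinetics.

1.46 L/h

k = ln2 / t½ = 0.693147 / 22.1 = 0.03136 h⁻¹
CL = k × Vd = 0.03136 × 46.6 = 1.461 L/h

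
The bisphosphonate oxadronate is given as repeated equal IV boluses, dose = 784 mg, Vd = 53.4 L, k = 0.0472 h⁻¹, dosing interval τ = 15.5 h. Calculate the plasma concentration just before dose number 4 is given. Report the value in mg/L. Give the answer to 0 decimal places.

12 mg/L

C₀ per dose = Dose / Vd = 784 / 53.4 = 14.68 mg/L
Fraction remaining after one interval: r = e^(−kτ) = e^(−0.04720 × 15.5) = 0.4811
Before dose 4, 3 doses have been given (aged 1τ, 2τ, 3τ).
C_trough = C₀ × (r + r² + … + r^3) = C₀ × r(1−r^3)/(1−r)
        = 14.68 × 0.4811 × (1 − 0.1114) / (1 − 0.4811) = 12.09 mg/L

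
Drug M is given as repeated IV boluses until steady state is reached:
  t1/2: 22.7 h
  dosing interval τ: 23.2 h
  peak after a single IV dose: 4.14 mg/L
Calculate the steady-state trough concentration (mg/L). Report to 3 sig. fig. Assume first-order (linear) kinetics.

4.02 mg/L

k = ln2 / t½ = 0.693147 / 22.7 = 0.03054 h⁻¹
e^(−kτ) = e^(−0.03054 × 23.2) = 0.4924
Accumulation ratio R = 1 / (1 − e^(−kτ)) = 1 / (1 − 0.4924) = 1.970
Steady-state trough = C₀ × R × e^(−kτ) = 4.14 × 1.970 × 0.4924 = 4.016 mg/L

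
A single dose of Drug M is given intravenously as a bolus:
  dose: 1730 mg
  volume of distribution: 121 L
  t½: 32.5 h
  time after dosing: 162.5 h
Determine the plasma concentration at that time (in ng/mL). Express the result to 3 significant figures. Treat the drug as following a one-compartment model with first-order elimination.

C₀ = Dose / Vd = 1730 / 121 = 14.30 mg/L
k = ln2 / t½ = 0.693147 / 32.5 = 0.02133 h⁻¹
t / t½ = 162.5 / 32.5 = 5 half-lives
C = C₀ × (1/2)^5 = 14.30 × 0.03125 = 0.4469 mg/L
Convert: 0.4469 mg/L × 1000 = 446.9 ng/mL

447 ng/mL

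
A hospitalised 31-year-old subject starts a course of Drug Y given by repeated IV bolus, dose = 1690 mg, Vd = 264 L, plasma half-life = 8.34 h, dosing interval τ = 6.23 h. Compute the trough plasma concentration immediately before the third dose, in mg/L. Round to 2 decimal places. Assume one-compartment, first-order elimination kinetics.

C₀ per dose = Dose / Vd = 1690 / 264 = 6.402 mg/L
k = ln2 / t½ = 0.693147 / 8.34 = 0.08311 h⁻¹
Fraction remaining after one interval: r = e^(−kτ) = e^(−0.08311 × 6.23) = 0.5958
Before dose 3, 2 doses have been given (aged 1τ, 2τ).
C_trough = C₀ × (r + r²) = 6.402 × (0.5958 + 0.3550) = 6.087 mg/L

6.09 mg/L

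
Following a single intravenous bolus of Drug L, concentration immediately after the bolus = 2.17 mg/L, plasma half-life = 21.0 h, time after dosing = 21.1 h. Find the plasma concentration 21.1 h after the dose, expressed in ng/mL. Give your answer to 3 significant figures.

k = ln2 / t½ = 0.693147 / 21.0 = 0.03301 h⁻¹
C = C₀ · e^(−k·t) = 2.170 × e^(−0.03301 × 21.1)
  = 2.170 × 0.4983 = 1.081 mg/L
Convert: 1.081 mg/L × 1000 = 1081 ng/mL

1080 ng/mL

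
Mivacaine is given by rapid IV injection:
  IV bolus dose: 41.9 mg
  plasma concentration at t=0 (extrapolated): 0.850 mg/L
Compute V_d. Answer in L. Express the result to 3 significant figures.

49.3 L

Vd = Dose / C₀ = 41.90 / 0.850 = 49.29 L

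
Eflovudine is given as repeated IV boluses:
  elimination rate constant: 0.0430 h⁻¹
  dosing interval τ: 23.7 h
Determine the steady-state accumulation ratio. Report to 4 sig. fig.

e^(−kτ) = e^(−0.04300 × 23.7) = 0.3609
Accumulation ratio R = 1 / (1 − e^(−kτ)) = 1 / (1 − 0.3609) = 1.565

1.565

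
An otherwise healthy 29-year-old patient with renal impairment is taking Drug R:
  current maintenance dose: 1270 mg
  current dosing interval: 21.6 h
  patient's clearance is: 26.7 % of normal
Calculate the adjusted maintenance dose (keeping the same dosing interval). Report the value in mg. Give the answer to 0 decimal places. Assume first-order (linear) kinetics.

339 mg

To keep the same average steady-state level, dosing rate must scale with clearance.
CL ratio = 26.7 / 100 = 0.2670
New dose (same interval) = 1270 × 0.2670 = 339.1 mg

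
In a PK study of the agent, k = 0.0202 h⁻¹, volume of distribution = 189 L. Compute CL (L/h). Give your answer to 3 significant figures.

3.82 L/h

CL = k × Vd = 0.0202 × 189 = 3.818 L/h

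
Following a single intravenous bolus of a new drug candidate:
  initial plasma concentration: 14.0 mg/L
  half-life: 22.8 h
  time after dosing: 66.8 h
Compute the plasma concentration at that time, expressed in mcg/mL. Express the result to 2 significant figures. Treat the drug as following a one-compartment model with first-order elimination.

1.8 mcg/mL

k = ln2 / t½ = 0.693147 / 22.8 = 0.03040 h⁻¹
C = C₀ · e^(−k·t) = 14.00 × e^(−0.03040 × 66.8)
  = 14.00 × 0.1312 = 1.837 mg/L
(1.837 mg/L = 1.837 mcg/mL)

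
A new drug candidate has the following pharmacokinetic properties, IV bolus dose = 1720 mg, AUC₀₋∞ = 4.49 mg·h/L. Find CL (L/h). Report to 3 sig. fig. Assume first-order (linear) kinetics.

383 L/h

CL = Dose / AUC = 1720 / 4.49 = 383.1 L/h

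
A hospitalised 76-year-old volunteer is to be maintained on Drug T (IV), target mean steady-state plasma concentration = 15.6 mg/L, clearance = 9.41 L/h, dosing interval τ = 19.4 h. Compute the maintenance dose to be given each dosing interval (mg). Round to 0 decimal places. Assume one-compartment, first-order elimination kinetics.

At steady state, Dose/τ = Css × CL.
Dose = Css × CL × τ = 15.6 × 9.410 × 19.4 = 2848 mg

2848 mg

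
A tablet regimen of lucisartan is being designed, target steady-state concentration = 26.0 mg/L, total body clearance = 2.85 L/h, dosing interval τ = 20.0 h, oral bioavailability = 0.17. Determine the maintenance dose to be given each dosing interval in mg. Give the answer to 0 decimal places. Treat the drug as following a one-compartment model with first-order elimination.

8718 mg

At steady state, F × (Dose/τ) = Css × CL.
Dose = Css × CL × τ / F = 26.0 × 2.850 × 20.0 / 0.17 = 8718 mg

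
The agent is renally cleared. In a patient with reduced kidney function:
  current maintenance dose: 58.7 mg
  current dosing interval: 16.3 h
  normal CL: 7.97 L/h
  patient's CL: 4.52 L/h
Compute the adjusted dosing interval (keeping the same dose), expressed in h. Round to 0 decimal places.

29 h

To keep the same average steady-state level, dosing rate must scale with clearance.
CL ratio = 4.52 / 7.97 = 0.5671
New interval (same dose) = 16.3 / 0.5671 = 28.74 h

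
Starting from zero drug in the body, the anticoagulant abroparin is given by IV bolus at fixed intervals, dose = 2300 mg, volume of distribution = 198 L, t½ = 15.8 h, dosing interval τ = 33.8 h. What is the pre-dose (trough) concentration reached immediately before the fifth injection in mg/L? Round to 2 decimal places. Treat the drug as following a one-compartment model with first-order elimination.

3.40 mg/L

C₀ per dose = Dose / Vd = 2300 / 198 = 11.62 mg/L
k = ln2 / t½ = 0.693147 / 15.8 = 0.04387 h⁻¹
Fraction remaining after one interval: r = e^(−kτ) = e^(−0.04387 × 33.8) = 0.2270
Before dose 5, 4 doses have been given (aged 1τ, 2τ, 3τ, 4τ).
C_trough = C₀ × (r + r² + … + r^4) = C₀ × r(1−r^4)/(1−r)
        = 11.62 × 0.2270 × (1 − 0.002655) / (1 − 0.2270) = 3.403 mg/L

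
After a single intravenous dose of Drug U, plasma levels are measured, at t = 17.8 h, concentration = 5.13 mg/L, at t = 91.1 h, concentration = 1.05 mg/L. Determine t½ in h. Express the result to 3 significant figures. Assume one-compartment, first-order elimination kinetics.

k = ln(C₁/C₂) / (t₂ − t₁) = ln(5.13/1.05) / (91.1 − 17.8)
  = 1.586 / 73.30 = 0.02164 h⁻¹
t½ = ln2 / k = 0.693147 / 0.02164 = 32.03 h

32.0 h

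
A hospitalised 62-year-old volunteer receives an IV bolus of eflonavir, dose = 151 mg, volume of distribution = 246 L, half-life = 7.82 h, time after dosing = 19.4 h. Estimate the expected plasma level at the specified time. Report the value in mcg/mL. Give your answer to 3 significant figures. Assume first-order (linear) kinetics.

0.110 mcg/mL

C₀ = Dose / Vd = 151.0 / 246 = 0.6138 mg/L
k = ln2 / t½ = 0.693147 / 7.82 = 0.08864 h⁻¹
C = C₀ · e^(−k·t) = 0.6138 × e^(−0.08864 × 19.4)
  = 0.6138 × 0.1791 = 0.1099 mg/L
(0.1099 mg/L = 0.1099 mcg/mL)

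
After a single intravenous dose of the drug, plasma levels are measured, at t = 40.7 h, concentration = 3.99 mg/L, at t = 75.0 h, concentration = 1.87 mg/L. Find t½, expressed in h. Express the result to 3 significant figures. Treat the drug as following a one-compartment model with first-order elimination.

31.4 h

k = ln(C₁/C₂) / (t₂ − t₁) = ln(3.99/1.87) / (75.0 − 40.7)
  = 0.7579 / 34.30 = 0.02210 h⁻¹
t½ = ln2 / k = 0.693147 / 0.02210 = 31.36 h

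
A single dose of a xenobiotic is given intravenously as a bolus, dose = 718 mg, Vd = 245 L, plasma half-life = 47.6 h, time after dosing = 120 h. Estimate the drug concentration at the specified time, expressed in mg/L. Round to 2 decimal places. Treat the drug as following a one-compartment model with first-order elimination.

0.51 mg/L

C₀ = Dose / Vd = 718.0 / 245 = 2.931 mg/L
k = ln2 / t½ = 0.693147 / 47.6 = 0.01456 h⁻¹
C = C₀ · e^(−k·t) = 2.931 × e^(−0.01456 × 120)
  = 2.931 × 0.1743 = 0.5109 mg/L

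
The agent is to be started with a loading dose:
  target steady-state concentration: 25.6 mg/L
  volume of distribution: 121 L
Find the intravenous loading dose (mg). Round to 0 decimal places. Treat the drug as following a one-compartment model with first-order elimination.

LD = Css × Vd = 25.6 × 121 = 3098 mg

3098 mg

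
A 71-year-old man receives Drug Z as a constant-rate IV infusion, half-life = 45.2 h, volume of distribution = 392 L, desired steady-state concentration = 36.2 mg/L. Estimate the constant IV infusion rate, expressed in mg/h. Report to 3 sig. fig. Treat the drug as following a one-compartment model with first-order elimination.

k = ln2 / t½ = 0.693147 / 45.2 = 0.01534 h⁻¹
CL = k × Vd = 0.01534 × 392 = 6.013 L/h
At steady state, infusion rate R₀ = Css × CL = 36.2 × 6.013 = 217.7 mg/h

218 mg/h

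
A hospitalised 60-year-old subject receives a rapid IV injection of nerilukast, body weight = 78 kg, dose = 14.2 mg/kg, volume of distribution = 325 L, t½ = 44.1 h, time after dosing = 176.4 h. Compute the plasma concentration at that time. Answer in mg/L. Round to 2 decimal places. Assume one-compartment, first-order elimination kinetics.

0.21 mg/L

Total dose = 14.2 × 78 = 1108 mg
C₀ = Dose / Vd = 1108 / 325 = 3.409 mg/L
k = ln2 / t½ = 0.693147 / 44.1 = 0.01572 h⁻¹
t / t½ = 176.4 / 44.1 = 4 half-lives
C = C₀ × (1/2)^4 = 3.409 × 0.06250 = 0.2131 mg/L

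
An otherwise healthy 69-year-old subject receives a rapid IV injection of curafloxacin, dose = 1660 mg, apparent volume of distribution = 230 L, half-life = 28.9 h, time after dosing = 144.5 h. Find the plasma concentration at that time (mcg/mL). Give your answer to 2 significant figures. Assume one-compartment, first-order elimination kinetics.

C₀ = Dose / Vd = 1660 / 230 = 7.217 mg/L
k = ln2 / t½ = 0.693147 / 28.9 = 0.02398 h⁻¹
t / t½ = 144.5 / 28.9 = 5 half-lives
C = C₀ × (1/2)^5 = 7.217 × 0.03125 = 0.2255 mg/L
(0.2255 mg/L = 0.2255 mcg/mL)

0.23 mcg/mL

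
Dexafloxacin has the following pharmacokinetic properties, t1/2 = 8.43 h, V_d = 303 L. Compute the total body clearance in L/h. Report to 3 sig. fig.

k = ln2 / t½ = 0.693147 / 8.43 = 0.08222 h⁻¹
CL = k × Vd = 0.08222 × 303 = 24.91 L/h

24.9 L/h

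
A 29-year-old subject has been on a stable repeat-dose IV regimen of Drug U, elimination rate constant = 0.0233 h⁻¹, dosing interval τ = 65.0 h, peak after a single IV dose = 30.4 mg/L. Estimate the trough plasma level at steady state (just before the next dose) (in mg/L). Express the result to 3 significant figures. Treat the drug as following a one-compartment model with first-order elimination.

e^(−kτ) = e^(−0.02330 × 65.0) = 0.2199
Accumulation ratio R = 1 / (1 − e^(−kτ)) = 1 / (1 − 0.2199) = 1.282
Steady-state trough = C₀ × R × e^(−kτ) = 30.4 × 1.282 × 0.2199 = 8.570 mg/L

8.57 mg/L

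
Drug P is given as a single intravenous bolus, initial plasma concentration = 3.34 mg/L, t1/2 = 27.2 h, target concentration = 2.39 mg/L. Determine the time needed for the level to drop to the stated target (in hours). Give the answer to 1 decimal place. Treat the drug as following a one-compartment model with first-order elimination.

13.1 h

k = ln2 / t½ = 0.693147 / 27.2 = 0.02548 h⁻¹
t = ln(C₀ / C) / k = ln(3.340 / 2.39) / 0.02548
  = ln(1.397) / 0.02548 = 0.3343 / 0.02548 = 13.12 h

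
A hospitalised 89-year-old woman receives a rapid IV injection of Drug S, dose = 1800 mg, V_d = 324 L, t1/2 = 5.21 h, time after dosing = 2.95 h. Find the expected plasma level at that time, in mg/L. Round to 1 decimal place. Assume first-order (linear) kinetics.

3.8 mg/L

C₀ = Dose / Vd = 1800 / 324 = 5.556 mg/L
k = ln2 / t½ = 0.693147 / 5.21 = 0.1330 h⁻¹
C = C₀ · e^(−k·t) = 5.556 × e^(−0.1330 × 2.95)
  = 5.556 × 0.6755 = 3.753 mg/L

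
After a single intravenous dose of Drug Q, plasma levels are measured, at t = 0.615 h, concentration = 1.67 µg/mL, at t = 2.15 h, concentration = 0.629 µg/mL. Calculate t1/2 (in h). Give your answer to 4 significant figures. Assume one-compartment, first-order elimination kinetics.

1.090 h

k = ln(C₁/C₂) / (t₂ − t₁) = ln(1.67/0.629) / (2.15 − 0.615)
  = 0.9764 / 1.535 = 0.6361 h⁻¹
t½ = ln2 / k = 0.693147 / 0.6361 = 1.090 h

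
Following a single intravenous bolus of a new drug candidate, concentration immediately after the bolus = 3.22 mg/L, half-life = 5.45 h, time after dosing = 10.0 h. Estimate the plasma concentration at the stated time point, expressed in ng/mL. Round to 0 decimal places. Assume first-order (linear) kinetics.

903 ng/mL

k = ln2 / t½ = 0.693147 / 5.45 = 0.1272 h⁻¹
C = C₀ · e^(−k·t) = 3.220 × e^(−0.1272 × 10.0)
  = 3.220 × 0.2803 = 0.9026 mg/L
Convert: 0.9026 mg/L × 1000 = 902.6 ng/mL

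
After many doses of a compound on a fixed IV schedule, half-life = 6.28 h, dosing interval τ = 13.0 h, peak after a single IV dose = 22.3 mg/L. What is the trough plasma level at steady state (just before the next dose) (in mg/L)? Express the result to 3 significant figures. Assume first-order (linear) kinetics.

6.97 mg/L

k = ln2 / t½ = 0.693147 / 6.28 = 0.1104 h⁻¹
e^(−kτ) = e^(−0.1104 × 13.0) = 0.2381
Accumulation ratio R = 1 / (1 − e^(−kτ)) = 1 / (1 − 0.2381) = 1.313
Steady-state trough = C₀ × R × e^(−kτ) = 22.3 × 1.313 × 0.2381 = 6.972 mg/L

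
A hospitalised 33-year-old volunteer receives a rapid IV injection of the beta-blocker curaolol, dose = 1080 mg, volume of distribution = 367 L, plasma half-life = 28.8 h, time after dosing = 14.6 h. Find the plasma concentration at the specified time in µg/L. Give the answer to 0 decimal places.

C₀ = Dose / Vd = 1080 / 367 = 2.943 mg/L
k = ln2 / t½ = 0.693147 / 28.8 = 0.02407 h⁻¹
C = C₀ · e^(−k·t) = 2.943 × e^(−0.02407 × 14.6)
  = 2.943 × 0.7037 = 2.071 mg/L
Convert: 2.071 mg/L × 1000 = 2071 µg/L

2071 µg/L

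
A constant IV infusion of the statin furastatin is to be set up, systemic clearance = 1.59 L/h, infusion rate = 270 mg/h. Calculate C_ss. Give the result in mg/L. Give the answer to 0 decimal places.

170 mg/L

At steady state Css = R₀ / CL = 270 / 1.590 = 169.8 mg/L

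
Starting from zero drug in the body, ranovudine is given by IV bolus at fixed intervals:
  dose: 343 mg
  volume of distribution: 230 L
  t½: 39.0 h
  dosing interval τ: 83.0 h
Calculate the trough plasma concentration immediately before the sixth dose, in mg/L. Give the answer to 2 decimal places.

0.44 mg/L

C₀ per dose = Dose / Vd = 343 / 230 = 1.491 mg/L
k = ln2 / t½ = 0.693147 / 39.0 = 0.01777 h⁻¹
Fraction remaining after one interval: r = e^(−kτ) = e^(−0.01777 × 83.0) = 0.2288
Before dose 6, 5 doses have been given (aged 1τ, 2τ, 3τ, 4τ, 5τ).
C_trough = C₀ × (r + r² + … + r^5) = C₀ × r(1−r^5)/(1−r)
        = 1.491 × 0.2288 × (1 − 0.0006270) / (1 − 0.2288) = 0.4421 mg/L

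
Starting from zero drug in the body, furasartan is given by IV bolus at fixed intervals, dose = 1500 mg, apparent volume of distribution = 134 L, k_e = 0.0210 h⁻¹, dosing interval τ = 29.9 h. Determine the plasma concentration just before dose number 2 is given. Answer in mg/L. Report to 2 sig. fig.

6.0 mg/L

C₀ per dose = Dose / Vd = 1500 / 134 = 11.19 mg/L
Fraction remaining after one interval: r = e^(−kτ) = e^(−0.02100 × 29.9) = 0.5337
Before dose 2, 1 dose has been given (aged 1τ).
C_trough = C₀ × r = 11.19 × 0.5337 = 5.972 mg/L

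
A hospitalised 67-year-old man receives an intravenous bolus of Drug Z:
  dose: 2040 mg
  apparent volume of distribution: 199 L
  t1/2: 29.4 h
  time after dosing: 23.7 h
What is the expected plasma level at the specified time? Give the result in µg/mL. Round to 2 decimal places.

5.86 µg/mL

C₀ = Dose / Vd = 2040 / 199 = 10.25 mg/L
k = ln2 / t½ = 0.693147 / 29.4 = 0.02358 h⁻¹
C = C₀ · e^(−k·t) = 10.25 × e^(−0.02358 × 23.7)
  = 10.25 × 0.5719 = 5.862 mg/L
(5.862 mg/L = 5.862 µg/mL)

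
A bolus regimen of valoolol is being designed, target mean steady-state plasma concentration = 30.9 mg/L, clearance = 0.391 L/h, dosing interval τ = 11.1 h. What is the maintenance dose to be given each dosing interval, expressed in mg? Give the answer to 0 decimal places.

At steady state, Dose/τ = Css × CL.
Dose = Css × CL × τ = 30.9 × 0.3910 × 11.1 = 134.1 mg

134 mg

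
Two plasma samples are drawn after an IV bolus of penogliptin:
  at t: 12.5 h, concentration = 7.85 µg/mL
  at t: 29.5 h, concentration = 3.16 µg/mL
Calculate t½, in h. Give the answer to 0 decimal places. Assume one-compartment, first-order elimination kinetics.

k = ln(C₁/C₂) / (t₂ − t₁) = ln(7.85/3.16) / (29.5 − 12.5)
  = 0.9099 / 17.00 = 0.05352 h⁻¹
t½ = ln2 / k = 0.693147 / 0.05352 = 12.95 h

13 h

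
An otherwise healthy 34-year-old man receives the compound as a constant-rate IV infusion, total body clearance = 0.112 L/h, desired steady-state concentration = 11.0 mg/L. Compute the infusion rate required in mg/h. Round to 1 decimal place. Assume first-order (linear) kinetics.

At steady state, infusion rate R₀ = Css × CL = 11.0 × 0.1120 = 1.232 mg/h

1.2 mg/h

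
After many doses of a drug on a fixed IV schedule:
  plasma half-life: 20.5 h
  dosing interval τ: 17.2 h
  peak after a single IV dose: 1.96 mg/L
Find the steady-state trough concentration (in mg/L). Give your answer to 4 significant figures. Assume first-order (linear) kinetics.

2.485 mg/L

k = ln2 / t½ = 0.693147 / 20.5 = 0.03381 h⁻¹
e^(−kτ) = e^(−0.03381 × 17.2) = 0.5590
Accumulation ratio R = 1 / (1 − e^(−kτ)) = 1 / (1 − 0.5590) = 2.268
Steady-state trough = C₀ × R × e^(−kτ) = 1.96 × 2.268 × 0.5590 = 2.485 mg/L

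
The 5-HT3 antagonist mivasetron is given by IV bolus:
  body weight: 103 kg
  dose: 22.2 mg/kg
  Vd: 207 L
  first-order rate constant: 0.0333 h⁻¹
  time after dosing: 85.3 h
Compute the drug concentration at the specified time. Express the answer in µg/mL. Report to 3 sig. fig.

Total dose = 22.2 × 103 = 2287 mg
C₀ = Dose / Vd = 2287 / 207 = 11.05 mg/L
C = C₀ · e^(−k·t) = 11.05 × e^(−0.03330 × 85.3)
  = 11.05 × 0.05840 = 0.6453 mg/L
(0.6453 mg/L = 0.6453 µg/mL)

0.645 µg/mL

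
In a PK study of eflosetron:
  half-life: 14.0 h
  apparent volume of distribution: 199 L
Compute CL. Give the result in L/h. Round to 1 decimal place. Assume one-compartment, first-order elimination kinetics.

9.9 L/h

k = ln2 / t½ = 0.693147 / 14.0 = 0.04951 h⁻¹
CL = k × Vd = 0.04951 × 199 = 9.852 L/h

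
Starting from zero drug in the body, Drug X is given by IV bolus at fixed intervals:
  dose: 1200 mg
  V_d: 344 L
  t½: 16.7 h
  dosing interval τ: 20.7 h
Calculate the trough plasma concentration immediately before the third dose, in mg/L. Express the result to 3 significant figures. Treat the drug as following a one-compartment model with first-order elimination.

C₀ per dose = Dose / Vd = 1200 / 344 = 3.488 mg/L
k = ln2 / t½ = 0.693147 / 16.7 = 0.04151 h⁻¹
Fraction remaining after one interval: r = e^(−kτ) = e^(−0.04151 × 20.7) = 0.4235
Before dose 3, 2 doses have been given (aged 1τ, 2τ).
C_trough = C₀ × (r + r²) = 3.488 × (0.4235 + 0.1794) = 2.103 mg/L

2.10 mg/L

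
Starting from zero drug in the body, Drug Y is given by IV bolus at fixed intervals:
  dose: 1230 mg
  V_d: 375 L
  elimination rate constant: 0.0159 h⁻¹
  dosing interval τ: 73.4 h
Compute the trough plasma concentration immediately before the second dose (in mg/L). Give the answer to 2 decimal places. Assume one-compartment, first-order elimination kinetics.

1.02 mg/L

C₀ per dose = Dose / Vd = 1230 / 375 = 3.280 mg/L
Fraction remaining after one interval: r = e^(−kτ) = e^(−0.01590 × 73.4) = 0.3113
Before dose 2, 1 dose has been given (aged 1τ).
C_trough = C₀ × r = 3.280 × 0.3113 = 1.021 mg/L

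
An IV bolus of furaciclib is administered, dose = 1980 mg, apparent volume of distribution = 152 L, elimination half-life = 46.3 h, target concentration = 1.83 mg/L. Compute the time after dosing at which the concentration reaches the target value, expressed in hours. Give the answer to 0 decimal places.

C₀ = Dose / Vd = 1980 / 152 = 13.03 mg/L
k = ln2 / t½ = 0.693147 / 46.3 = 0.01497 h⁻¹
t = ln(C₀ / C) / k = ln(13.03 / 1.83) / 0.01497
  = ln(7.120) / 0.01497 = 1.963 / 0.01497 = 131.1 h

131 h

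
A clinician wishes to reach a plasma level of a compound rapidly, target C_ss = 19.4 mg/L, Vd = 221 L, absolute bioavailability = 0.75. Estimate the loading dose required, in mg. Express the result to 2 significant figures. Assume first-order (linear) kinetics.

LD = Css × Vd / F = 19.4 × 221 / 0.75 = 5717 mg

5700 mg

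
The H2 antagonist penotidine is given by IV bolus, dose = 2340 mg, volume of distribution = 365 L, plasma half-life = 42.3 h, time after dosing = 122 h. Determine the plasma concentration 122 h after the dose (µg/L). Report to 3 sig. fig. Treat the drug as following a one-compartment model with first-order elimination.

C₀ = Dose / Vd = 2340 / 365 = 6.411 mg/L
k = ln2 / t½ = 0.693147 / 42.3 = 0.01639 h⁻¹
C = C₀ · e^(−k·t) = 6.411 × e^(−0.01639 × 122)
  = 6.411 × 0.1354 = 0.8680 mg/L
Convert: 0.8680 mg/L × 1000 = 868.0 µg/L

868 µg/L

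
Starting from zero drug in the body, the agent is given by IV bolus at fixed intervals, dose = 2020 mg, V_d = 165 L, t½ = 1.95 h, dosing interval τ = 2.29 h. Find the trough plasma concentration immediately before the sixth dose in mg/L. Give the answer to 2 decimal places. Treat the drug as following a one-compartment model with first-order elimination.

C₀ per dose = Dose / Vd = 2020 / 165 = 12.24 mg/L
k = ln2 / t½ = 0.693147 / 1.95 = 0.3555 h⁻¹
Fraction remaining after one interval: r = e^(−kτ) = e^(−0.3555 × 2.29) = 0.4430
Before dose 6, 5 doses have been given (aged 1τ, 2τ, 3τ, 4τ, 5τ).
C_trough = C₀ × (r + r² + … + r^5) = C₀ × r(1−r^5)/(1−r)
        = 12.24 × 0.4430 × (1 − 0.01706) / (1 − 0.4430) = 9.569 mg/L

9.57 mg/L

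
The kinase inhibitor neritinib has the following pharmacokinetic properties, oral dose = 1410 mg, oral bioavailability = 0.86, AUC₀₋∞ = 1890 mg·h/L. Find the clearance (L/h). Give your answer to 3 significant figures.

CL = F·Dose / AUC = 0.86 × 1410 / 1890 = 0.6416 L/h

0.642 L/h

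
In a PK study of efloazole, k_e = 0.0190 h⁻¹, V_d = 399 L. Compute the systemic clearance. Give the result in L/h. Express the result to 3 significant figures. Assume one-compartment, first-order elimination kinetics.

7.58 L/h

CL = k × Vd = 0.0190 × 399 = 7.581 L/h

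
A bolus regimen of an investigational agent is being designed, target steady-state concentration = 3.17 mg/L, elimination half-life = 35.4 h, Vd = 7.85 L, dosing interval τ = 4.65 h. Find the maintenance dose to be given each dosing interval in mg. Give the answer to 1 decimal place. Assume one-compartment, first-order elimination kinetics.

2.3 mg

k = ln2 / t½ = 0.693147 / 35.4 = 0.01958 h⁻¹
CL = k × Vd = 0.01958 × 7.85 = 0.1537 L/h
At steady state, Dose/τ = Css × CL.
Dose = Css × CL × τ = 3.17 × 0.1537 × 4.65 = 2.266 mg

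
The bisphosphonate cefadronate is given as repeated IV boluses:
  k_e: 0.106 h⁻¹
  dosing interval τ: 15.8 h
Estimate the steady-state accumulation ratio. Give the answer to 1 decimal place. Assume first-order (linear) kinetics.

1.2

e^(−kτ) = e^(−0.1060 × 15.8) = 0.1873
Accumulation ratio R = 1 / (1 − e^(−kτ)) = 1 / (1 − 0.1873) = 1.230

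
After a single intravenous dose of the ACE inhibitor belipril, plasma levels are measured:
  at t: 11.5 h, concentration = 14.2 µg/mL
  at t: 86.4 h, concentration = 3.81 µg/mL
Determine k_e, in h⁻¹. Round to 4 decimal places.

0.0176 h⁻¹

k = ln(C₁/C₂) / (t₂ − t₁) = ln(14.2/3.81) / (86.4 − 11.5)
  = 1.316 / 74.90 = 0.01757 h⁻¹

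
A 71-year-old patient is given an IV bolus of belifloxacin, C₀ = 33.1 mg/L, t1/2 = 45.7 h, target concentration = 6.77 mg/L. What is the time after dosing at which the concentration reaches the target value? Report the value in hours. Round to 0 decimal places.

k = ln2 / t½ = 0.693147 / 45.7 = 0.01517 h⁻¹
t = ln(C₀ / C) / k = ln(33.10 / 6.77) / 0.01517
  = ln(4.889) / 0.01517 = 1.587 / 0.01517 = 104.6 h

105 h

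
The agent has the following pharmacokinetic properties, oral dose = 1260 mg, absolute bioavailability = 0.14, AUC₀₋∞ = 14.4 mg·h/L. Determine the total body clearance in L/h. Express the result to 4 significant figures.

CL = F·Dose / AUC = 0.14 × 1260 / 14.4 = 12.25 L/h

12.25 L/h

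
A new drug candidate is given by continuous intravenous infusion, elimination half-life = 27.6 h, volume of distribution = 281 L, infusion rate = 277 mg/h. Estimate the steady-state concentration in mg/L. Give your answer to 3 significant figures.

k = ln2 / t½ = 0.693147 / 27.6 = 0.02511 h⁻¹
CL = k × Vd = 0.02511 × 281 = 7.056 L/h
At steady state Css = R₀ / CL = 277 / 7.056 = 39.26 mg/L

39.3 mg/L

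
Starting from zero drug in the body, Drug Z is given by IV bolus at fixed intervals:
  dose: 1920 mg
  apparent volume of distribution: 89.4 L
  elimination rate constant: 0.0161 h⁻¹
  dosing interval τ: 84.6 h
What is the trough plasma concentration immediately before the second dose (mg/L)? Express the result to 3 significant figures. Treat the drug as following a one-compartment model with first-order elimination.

5.50 mg/L

C₀ per dose = Dose / Vd = 1920 / 89.4 = 21.48 mg/L
Fraction remaining after one interval: r = e^(−kτ) = e^(−0.01610 × 84.6) = 0.2561
Before dose 2, 1 dose has been given (aged 1τ).
C_trough = C₀ × r = 21.48 × 0.2561 = 5.501 mg/L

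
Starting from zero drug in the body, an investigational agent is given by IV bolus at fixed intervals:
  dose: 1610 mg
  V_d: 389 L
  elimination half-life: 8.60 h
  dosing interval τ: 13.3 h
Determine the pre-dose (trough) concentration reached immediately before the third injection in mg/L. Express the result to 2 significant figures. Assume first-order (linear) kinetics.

1.9 mg/L

C₀ per dose = Dose / Vd = 1610 / 389 = 4.139 mg/L
k = ln2 / t½ = 0.693147 / 8.60 = 0.08060 h⁻¹
Fraction remaining after one interval: r = e^(−kτ) = e^(−0.08060 × 13.3) = 0.3423
Before dose 3, 2 doses have been given (aged 1τ, 2τ).
C_trough = C₀ × (r + r²) = 4.139 × (0.3423 + 0.1172) = 1.902 mg/L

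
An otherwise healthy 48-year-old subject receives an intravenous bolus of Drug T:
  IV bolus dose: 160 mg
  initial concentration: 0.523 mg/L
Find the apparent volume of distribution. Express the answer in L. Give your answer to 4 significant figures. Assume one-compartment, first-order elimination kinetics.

Vd = Dose / C₀ = 160.0 / 0.523 = 305.9 L

305.9 L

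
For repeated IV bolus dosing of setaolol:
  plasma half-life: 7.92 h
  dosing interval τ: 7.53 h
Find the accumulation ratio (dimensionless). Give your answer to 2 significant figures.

k = ln2 / t½ = 0.693147 / 7.92 = 0.08752 h⁻¹
e^(−kτ) = e^(−0.08752 × 7.53) = 0.5174
Accumulation ratio R = 1 / (1 − e^(−kτ)) = 1 / (1 − 0.5174) = 2.072

2.1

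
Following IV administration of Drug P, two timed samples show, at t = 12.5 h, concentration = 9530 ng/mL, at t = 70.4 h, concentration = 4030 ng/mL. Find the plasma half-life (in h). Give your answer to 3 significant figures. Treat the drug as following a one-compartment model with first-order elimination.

46.6 h

k = ln(C₁/C₂) / (t₂ − t₁) = ln(9530/4030) / (70.4 − 12.5)
  = 0.8607 / 57.90 = 0.01487 h⁻¹
t½ = ln2 / k = 0.693147 / 0.01487 = 46.61 h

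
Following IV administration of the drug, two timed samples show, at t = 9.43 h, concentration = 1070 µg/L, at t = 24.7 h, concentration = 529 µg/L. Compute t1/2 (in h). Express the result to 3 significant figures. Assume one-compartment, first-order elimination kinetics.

k = ln(C₁/C₂) / (t₂ − t₁) = ln(1070/529) / (24.7 − 9.43)
  = 0.7044 / 15.27 = 0.04613 h⁻¹
t½ = ln2 / k = 0.693147 / 0.04613 = 15.03 h

15.0 h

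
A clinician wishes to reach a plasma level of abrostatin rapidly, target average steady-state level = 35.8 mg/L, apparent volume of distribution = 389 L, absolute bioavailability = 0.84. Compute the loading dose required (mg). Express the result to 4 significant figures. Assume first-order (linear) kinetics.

16580 mg

LD = Css × Vd / F = 35.8 × 389 / 0.84 = 16580 mg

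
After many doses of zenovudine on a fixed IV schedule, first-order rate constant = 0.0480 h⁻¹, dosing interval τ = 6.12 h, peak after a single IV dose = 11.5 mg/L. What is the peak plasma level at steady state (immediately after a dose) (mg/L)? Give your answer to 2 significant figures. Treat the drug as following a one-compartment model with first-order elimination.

e^(−kτ) = e^(−0.04800 × 6.12) = 0.7455
Accumulation ratio R = 1 / (1 − e^(−kτ)) = 1 / (1 − 0.7455) = 3.929
Steady-state peak = C₀ × R = 11.5 × 3.929 = 45.18 mg/L

45 mg/L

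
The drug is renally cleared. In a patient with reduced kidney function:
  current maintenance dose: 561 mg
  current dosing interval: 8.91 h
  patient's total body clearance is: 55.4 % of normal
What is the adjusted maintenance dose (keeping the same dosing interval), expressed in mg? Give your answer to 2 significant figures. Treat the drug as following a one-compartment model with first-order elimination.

310 mg

To keep the same average steady-state level, dosing rate must scale with clearance.
CL ratio = 55.4 / 100 = 0.5540
New dose (same interval) = 561 × 0.5540 = 310.8 mg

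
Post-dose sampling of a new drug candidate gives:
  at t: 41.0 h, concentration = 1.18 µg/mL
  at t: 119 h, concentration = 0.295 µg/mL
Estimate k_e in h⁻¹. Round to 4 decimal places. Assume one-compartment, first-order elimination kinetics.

0.0178 h⁻¹

k = ln(C₁/C₂) / (t₂ − t₁) = ln(1.18/0.295) / (119 − 41.0)
  = 1.386 / 78.00 = 0.01777 h⁻¹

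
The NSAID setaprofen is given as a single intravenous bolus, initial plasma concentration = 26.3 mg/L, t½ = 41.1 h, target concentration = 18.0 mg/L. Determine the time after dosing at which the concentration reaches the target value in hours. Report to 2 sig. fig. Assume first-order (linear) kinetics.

22 h

k = ln2 / t½ = 0.693147 / 41.1 = 0.01686 h⁻¹
t = ln(C₀ / C) / k = ln(26.30 / 18.0) / 0.01686
  = ln(1.461) / 0.01686 = 0.3791 / 0.01686 = 22.49 h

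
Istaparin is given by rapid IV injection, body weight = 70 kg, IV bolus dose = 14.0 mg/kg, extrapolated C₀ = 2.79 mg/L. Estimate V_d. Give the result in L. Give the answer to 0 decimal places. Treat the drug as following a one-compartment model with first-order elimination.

351 L

Dose = 14.0 × 70 = 980.0 mg
Vd = Dose / C₀ = 980.0 / 2.79 = 351.3 L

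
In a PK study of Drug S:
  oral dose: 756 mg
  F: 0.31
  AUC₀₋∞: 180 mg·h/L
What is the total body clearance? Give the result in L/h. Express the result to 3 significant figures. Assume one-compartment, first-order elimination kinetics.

CL = F·Dose / AUC = 0.31 × 756 / 180 = 1.302 L/h

1.30 L/h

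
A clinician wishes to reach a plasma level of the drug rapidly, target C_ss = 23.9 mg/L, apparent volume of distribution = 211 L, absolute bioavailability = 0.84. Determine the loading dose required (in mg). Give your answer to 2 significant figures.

LD = Css × Vd / F = 23.9 × 211 / 0.84 = 6003 mg

6000 mg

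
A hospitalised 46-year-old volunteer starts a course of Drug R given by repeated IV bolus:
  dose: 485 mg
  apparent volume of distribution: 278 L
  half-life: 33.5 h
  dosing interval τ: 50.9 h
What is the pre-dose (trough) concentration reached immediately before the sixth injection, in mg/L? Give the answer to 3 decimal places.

C₀ per dose = Dose / Vd = 485 / 278 = 1.745 mg/L
k = ln2 / t½ = 0.693147 / 33.5 = 0.02069 h⁻¹
Fraction remaining after one interval: r = e^(−kτ) = e^(−0.02069 × 50.9) = 0.3488
Before dose 6, 5 doses have been given (aged 1τ, 2τ, 3τ, 4τ, 5τ).
C_trough = C₀ × (r + r² + … + r^5) = C₀ × r(1−r^5)/(1−r)
        = 1.745 × 0.3488 × (1 − 0.005163) / (1 − 0.3488) = 0.9298 mg/L

0.930 mg/L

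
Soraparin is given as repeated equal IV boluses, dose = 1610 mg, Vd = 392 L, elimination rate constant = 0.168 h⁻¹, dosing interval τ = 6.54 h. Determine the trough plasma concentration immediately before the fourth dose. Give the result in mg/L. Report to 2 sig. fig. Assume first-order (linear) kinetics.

C₀ per dose = Dose / Vd = 1610 / 392 = 4.107 mg/L
Fraction remaining after one interval: r = e^(−kτ) = e^(−0.1680 × 6.54) = 0.3333
Before dose 4, 3 doses have been given (aged 1τ, 2τ, 3τ).
C_trough = C₀ × (r + r² + … + r^3) = C₀ × r(1−r^3)/(1−r)
        = 4.107 × 0.3333 × (1 − 0.03703) / (1 − 0.3333) = 1.977 mg/L

2.0 mg/L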